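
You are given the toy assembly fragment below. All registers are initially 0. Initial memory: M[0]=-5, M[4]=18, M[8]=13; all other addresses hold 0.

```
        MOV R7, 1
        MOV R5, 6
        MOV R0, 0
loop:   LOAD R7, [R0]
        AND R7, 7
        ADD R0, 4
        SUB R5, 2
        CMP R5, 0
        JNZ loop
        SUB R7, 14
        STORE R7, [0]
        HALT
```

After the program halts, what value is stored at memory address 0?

-9

R7=1
R5=6
R0=0
R7=M[0]=-5
R7=(-5)&7=3
R0=0+4=4
R5=6-2=4
CMP R5, 0  (cmp 4,0)
JNZ loop: taken
R7=M[4]=18
R7=18&7=2
R0=4+4=8
R5=4-2=2
CMP R5, 0  (cmp 2,0)
JNZ loop: taken
R7=M[8]=13
R7=13&7=5
R0=8+4=12
R5=2-2=0
CMP R5, 0  (cmp 0,0)
JNZ loop: not taken
R7=5-14=-9
STORE R7, [0] → M[0]=-9
halt.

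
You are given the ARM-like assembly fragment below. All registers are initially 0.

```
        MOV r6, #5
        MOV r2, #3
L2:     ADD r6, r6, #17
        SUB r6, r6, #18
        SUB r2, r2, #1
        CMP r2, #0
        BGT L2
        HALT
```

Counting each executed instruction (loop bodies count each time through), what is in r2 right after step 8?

2

r6=5
r2=3
r6=5+17=22
r6=22-18=4
r2=3-1=2
CMP r2, #0  (cmp 2,0)
BGT L2: taken
r6=4+17=21
After step 8: r2 = 2.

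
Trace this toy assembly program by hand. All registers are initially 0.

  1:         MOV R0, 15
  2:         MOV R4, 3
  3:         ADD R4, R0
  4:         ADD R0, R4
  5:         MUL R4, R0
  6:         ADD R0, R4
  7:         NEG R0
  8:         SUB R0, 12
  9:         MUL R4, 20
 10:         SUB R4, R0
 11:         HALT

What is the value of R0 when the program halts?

MOV R0, 15 → R0=15
MOV R4, 3 → R4=3
ADD R4, R0 → R4=3+15=18
ADD R0, R4 → R0=15+18=33
MUL R4, R0 → R4=18*33=594
ADD R0, R4 → R0=33+594=627
NEG R0 → R0=-(627)=-627
SUB R0, 12 → R0=(-627)-12=-639
MUL R4, 20 → R4=594*20=11880
SUB R4, R0 → R4=11880-(-639)=12519
halt.

-639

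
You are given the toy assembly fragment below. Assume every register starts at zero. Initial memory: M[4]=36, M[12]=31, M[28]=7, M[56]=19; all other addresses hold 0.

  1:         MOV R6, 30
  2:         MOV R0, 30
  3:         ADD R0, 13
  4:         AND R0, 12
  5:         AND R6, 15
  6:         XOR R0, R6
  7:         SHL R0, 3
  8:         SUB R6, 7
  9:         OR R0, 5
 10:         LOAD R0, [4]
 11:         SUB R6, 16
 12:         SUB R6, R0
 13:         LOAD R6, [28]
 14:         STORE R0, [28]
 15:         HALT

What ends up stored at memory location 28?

36

after MOV R6, 30: R6=30
after MOV R0, 30: R0=30
after ADD R0, 13: R0=30+13=43
after AND R0, 12: R0=43&12=8
after AND R6, 15: R6=30&15=14
after XOR R0, R6: R0=8^14=6
after SHL R0, 3: R0=6<<3=48
after SUB R6, 7: R6=14-7=7
after OR R0, 5: R0=48|5=53
after LOAD R0, [4]: R0=M[4]=36
after SUB R6, 16: R6=7-16=-9
after SUB R6, R0: R6=(-9)-36=-45
after LOAD R6, [28]: R6=M[28]=7
STORE R0, [28] → M[28]=36
halt.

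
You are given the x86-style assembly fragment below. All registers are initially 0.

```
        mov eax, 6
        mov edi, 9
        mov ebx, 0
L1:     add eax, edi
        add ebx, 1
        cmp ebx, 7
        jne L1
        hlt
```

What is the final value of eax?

69

after mov eax, 6: eax=6
after mov edi, 9: edi=9
after mov ebx, 0: ebx=0
after add eax, edi: eax=6+9=15
after add ebx, 1: ebx=0+1=1
cmp ebx, 7  (cmp 1,7)
jne L1: taken
after add eax, edi: eax=15+9=24
after add ebx, 1: ebx=1+1=2
cmp ebx, 7  (cmp 2,7)
jne L1: taken
after add eax, edi: eax=24+9=33
after add ebx, 1: ebx=2+1=3
cmp ebx, 7  (cmp 3,7)
jne L1: taken
after add eax, edi: eax=33+9=42
after add ebx, 1: ebx=3+1=4
cmp ebx, 7  (cmp 4,7)
jne L1: taken
after add eax, edi: eax=42+9=51
after add ebx, 1: ebx=4+1=5
cmp ebx, 7  (cmp 5,7)
jne L1: taken
after add eax, edi: eax=51+9=60
after add ebx, 1: ebx=5+1=6
cmp ebx, 7  (cmp 6,7)
jne L1: taken
after add eax, edi: eax=60+9=69
after add ebx, 1: ebx=6+1=7
cmp ebx, 7  (cmp 7,7)
jne L1: not taken
halt.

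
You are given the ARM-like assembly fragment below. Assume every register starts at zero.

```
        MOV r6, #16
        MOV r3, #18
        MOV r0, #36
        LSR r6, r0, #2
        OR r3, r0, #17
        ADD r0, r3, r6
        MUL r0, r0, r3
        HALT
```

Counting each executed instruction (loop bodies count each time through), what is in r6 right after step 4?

9

after MOV r6, #16: r6=16
after MOV r3, #18: r3=18
after MOV r0, #36: r0=36
after LSR r6, r0, #2: r6=36>>2=9
After step 4: r6 = 9.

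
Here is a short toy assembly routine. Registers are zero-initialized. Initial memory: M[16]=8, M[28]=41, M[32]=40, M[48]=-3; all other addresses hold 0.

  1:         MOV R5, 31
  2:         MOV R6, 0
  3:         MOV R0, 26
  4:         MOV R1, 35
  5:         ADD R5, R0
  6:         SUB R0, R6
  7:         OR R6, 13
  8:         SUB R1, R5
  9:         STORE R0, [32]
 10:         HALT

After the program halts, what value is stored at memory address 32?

after MOV R5, 31: R5=31
after MOV R6, 0: R6=0
after MOV R0, 26: R0=26
after MOV R1, 35: R1=35
after ADD R5, R0: R5=31+26=57
after SUB R0, R6: R0=26-0=26
after OR R6, 13: R6=0|13=13
after SUB R1, R5: R1=35-57=-22
STORE R0, [32] → M[32]=26
halt.

26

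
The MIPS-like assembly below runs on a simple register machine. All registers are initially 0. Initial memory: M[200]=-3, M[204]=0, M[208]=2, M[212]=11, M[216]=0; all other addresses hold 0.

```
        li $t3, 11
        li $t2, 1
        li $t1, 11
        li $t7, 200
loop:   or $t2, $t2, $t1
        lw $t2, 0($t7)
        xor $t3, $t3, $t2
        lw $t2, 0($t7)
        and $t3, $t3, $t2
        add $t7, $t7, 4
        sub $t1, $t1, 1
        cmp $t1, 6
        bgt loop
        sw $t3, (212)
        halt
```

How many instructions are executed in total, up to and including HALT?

after li $t3, 11: $t3=11
after li $t2, 1: $t2=1
after li $t1, 11: $t1=11
after li $t7, 200: $t7=200
after or $t2, $t2, $t1: $t2=1|11=11
after lw $t2, 0($t7): $t2=M[200]=-3
after xor $t3, $t3, $t2: $t3=11^(-3)=-10
after lw $t2, 0($t7): $t2=M[200]=-3
after and $t3, $t3, $t2: $t3=(-10)&(-3)=-12
after add $t7, $t7, 4: $t7=200+4=204
after sub $t1, $t1, 1: $t1=11-1=10
cmp $t1, 6  (cmp 10,6)
bgt loop: taken
after or $t2, $t2, $t1: $t2=(-3)|10=-1
after lw $t2, 0($t7): $t2=M[204]=0
after xor $t3, $t3, $t2: $t3=(-12)^0=-12
after lw $t2, 0($t7): $t2=M[204]=0
after and $t3, $t3, $t2: $t3=(-12)&0=0
after add $t7, $t7, 4: $t7=204+4=208
after sub $t1, $t1, 1: $t1=10-1=9
cmp $t1, 6  (cmp 9,6)
bgt loop: taken
after or $t2, $t2, $t1: $t2=0|9=9
after lw $t2, 0($t7): $t2=M[208]=2
after xor $t3, $t3, $t2: $t3=0^2=2
after lw $t2, 0($t7): $t2=M[208]=2
after and $t3, $t3, $t2: $t3=2&2=2
after add $t7, $t7, 4: $t7=208+4=212
after sub $t1, $t1, 1: $t1=9-1=8
cmp $t1, 6  (cmp 8,6)
bgt loop: taken
after or $t2, $t2, $t1: $t2=2|8=10
after lw $t2, 0($t7): $t2=M[212]=11
after xor $t3, $t3, $t2: $t3=2^11=9
after lw $t2, 0($t7): $t2=M[212]=11
after and $t3, $t3, $t2: $t3=9&11=9
after add $t7, $t7, 4: $t7=212+4=216
after sub $t1, $t1, 1: $t1=8-1=7
cmp $t1, 6  (cmp 7,6)
bgt loop: taken
after or $t2, $t2, $t1: $t2=11|7=15
after lw $t2, 0($t7): $t2=M[216]=0
after xor $t3, $t3, $t2: $t3=9^0=9
after lw $t2, 0($t7): $t2=M[216]=0
after and $t3, $t3, $t2: $t3=9&0=0
after add $t7, $t7, 4: $t7=216+4=220
after sub $t1, $t1, 1: $t1=7-1=6
cmp $t1, 6  (cmp 6,6)
bgt loop: not taken
sw $t3, (212) → M[212]=0
halt.
Total executed instructions: 51.

51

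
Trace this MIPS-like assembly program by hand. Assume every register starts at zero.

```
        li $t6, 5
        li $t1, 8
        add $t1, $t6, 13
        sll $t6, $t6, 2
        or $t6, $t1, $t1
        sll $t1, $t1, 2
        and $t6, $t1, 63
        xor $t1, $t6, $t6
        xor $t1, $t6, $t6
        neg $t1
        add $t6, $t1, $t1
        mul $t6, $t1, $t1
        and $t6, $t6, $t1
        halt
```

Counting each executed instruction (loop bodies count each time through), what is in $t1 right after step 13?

li $t6, 5 → $t6=5
li $t1, 8 → $t1=8
add $t1, $t6, 13 → $t1=5+13=18
sll $t6, $t6, 2 → $t6=5<<2=20
or $t6, $t1, $t1 → $t6=18|18=18
sll $t1, $t1, 2 → $t1=18<<2=72
and $t6, $t1, 63 → $t6=72&63=8
xor $t1, $t6, $t6 → $t1=8^8=0
xor $t1, $t6, $t6 → $t1=8^8=0
neg $t1 → $t1=-(0)=0
add $t6, $t1, $t1 → $t6=0+0=0
mul $t6, $t1, $t1 → $t6=0*0=0
and $t6, $t6, $t1 → $t6=0&0=0
After step 13: $t1 = 0.

0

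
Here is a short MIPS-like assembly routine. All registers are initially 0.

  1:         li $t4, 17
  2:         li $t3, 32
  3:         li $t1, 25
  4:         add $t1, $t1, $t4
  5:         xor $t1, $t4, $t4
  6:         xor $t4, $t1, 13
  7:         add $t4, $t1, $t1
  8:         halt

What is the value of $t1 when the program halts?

0

$t4=17
$t3=32
$t1=25
$t1=25+17=42
$t1=17^17=0
$t4=0^13=13
$t4=0+0=0
halt.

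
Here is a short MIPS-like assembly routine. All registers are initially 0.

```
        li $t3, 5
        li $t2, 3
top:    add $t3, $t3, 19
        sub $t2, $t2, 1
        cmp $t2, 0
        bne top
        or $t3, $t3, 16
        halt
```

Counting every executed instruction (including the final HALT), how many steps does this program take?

$t3=5
$t2=3
$t3=5+19=24
$t2=3-1=2
cmp $t2, 0  (cmp 2,0)
bne top: taken
$t3=24+19=43
$t2=2-1=1
cmp $t2, 0  (cmp 1,0)
bne top: taken
$t3=43+19=62
$t2=1-1=0
cmp $t2, 0  (cmp 0,0)
bne top: not taken
$t3=62|16=62
halt.
Total executed instructions: 16.

16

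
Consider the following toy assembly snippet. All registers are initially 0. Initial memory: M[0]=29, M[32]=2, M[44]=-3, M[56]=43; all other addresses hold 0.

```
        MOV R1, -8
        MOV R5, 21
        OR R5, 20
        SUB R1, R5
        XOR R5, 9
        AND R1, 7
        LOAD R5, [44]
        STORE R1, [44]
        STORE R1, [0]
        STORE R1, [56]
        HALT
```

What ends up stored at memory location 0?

after MOV R1, -8: R1=-8
after MOV R5, 21: R5=21
after OR R5, 20: R5=21|20=21
after SUB R1, R5: R1=(-8)-21=-29
after XOR R5, 9: R5=21^9=28
after AND R1, 7: R1=(-29)&7=3
after LOAD R5, [44]: R5=M[44]=-3
STORE R1, [44] → M[44]=3
STORE R1, [0] → M[0]=3
STORE R1, [56] → M[56]=3
halt.

3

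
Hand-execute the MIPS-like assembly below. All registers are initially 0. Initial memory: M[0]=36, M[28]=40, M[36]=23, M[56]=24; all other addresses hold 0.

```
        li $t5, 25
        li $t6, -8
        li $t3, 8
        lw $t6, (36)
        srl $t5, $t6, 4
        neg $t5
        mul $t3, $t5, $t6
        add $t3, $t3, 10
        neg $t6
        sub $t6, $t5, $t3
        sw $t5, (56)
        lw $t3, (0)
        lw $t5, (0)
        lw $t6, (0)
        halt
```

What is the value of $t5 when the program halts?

36

li $t5, 25 → $t5=25
li $t6, -8 → $t6=-8
li $t3, 8 → $t3=8
lw $t6, (36) → $t6=M[36]=23
srl $t5, $t6, 4 → $t5=23>>4=1
neg $t5 → $t5=-(1)=-1
mul $t3, $t5, $t6 → $t3=(-1)*23=-23
add $t3, $t3, 10 → $t3=(-23)+10=-13
neg $t6 → $t6=-(23)=-23
sub $t6, $t5, $t3 → $t6=(-1)-(-13)=12
sw $t5, (56) → M[56]=-1
lw $t3, (0) → $t3=M[0]=36
lw $t5, (0) → $t5=M[0]=36
lw $t6, (0) → $t6=M[0]=36
halt.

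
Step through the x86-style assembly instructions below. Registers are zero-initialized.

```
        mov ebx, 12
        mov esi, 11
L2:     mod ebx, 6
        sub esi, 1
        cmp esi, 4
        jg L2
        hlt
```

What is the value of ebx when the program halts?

ebx=12
esi=11
ebx=12%6=0
esi=11-1=10
cmp esi, 4  (cmp 10,4)
jg L2: taken
ebx=0%6=0
esi=10-1=9
cmp esi, 4  (cmp 9,4)
jg L2: taken
ebx=0%6=0
esi=9-1=8
cmp esi, 4  (cmp 8,4)
jg L2: taken
ebx=0%6=0
esi=8-1=7
cmp esi, 4  (cmp 7,4)
jg L2: taken
ebx=0%6=0
esi=7-1=6
cmp esi, 4  (cmp 6,4)
jg L2: taken
ebx=0%6=0
esi=6-1=5
cmp esi, 4  (cmp 5,4)
jg L2: taken
ebx=0%6=0
esi=5-1=4
cmp esi, 4  (cmp 4,4)
jg L2: not taken
halt.

0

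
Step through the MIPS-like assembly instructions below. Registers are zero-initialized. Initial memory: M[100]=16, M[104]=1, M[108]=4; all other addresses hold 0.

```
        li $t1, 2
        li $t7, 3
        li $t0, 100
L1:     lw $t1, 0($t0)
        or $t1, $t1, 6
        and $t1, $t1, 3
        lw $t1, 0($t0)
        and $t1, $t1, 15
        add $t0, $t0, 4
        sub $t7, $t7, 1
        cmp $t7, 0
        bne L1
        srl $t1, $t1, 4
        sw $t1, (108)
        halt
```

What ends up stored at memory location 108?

li $t1, 2 → $t1=2
li $t7, 3 → $t7=3
li $t0, 100 → $t0=100
lw $t1, 0($t0) → $t1=M[100]=16
or $t1, $t1, 6 → $t1=16|6=22
and $t1, $t1, 3 → $t1=22&3=2
lw $t1, 0($t0) → $t1=M[100]=16
and $t1, $t1, 15 → $t1=16&15=0
add $t0, $t0, 4 → $t0=100+4=104
sub $t7, $t7, 1 → $t7=3-1=2
cmp $t7, 0  (cmp 2,0)
bne L1: taken
lw $t1, 0($t0) → $t1=M[104]=1
or $t1, $t1, 6 → $t1=1|6=7
and $t1, $t1, 3 → $t1=7&3=3
lw $t1, 0($t0) → $t1=M[104]=1
and $t1, $t1, 15 → $t1=1&15=1
add $t0, $t0, 4 → $t0=104+4=108
sub $t7, $t7, 1 → $t7=2-1=1
cmp $t7, 0  (cmp 1,0)
bne L1: taken
lw $t1, 0($t0) → $t1=M[108]=4
or $t1, $t1, 6 → $t1=4|6=6
and $t1, $t1, 3 → $t1=6&3=2
lw $t1, 0($t0) → $t1=M[108]=4
and $t1, $t1, 15 → $t1=4&15=4
add $t0, $t0, 4 → $t0=108+4=112
sub $t7, $t7, 1 → $t7=1-1=0
cmp $t7, 0  (cmp 0,0)
bne L1: not taken
srl $t1, $t1, 4 → $t1=4>>4=0
sw $t1, (108) → M[108]=0
halt.

0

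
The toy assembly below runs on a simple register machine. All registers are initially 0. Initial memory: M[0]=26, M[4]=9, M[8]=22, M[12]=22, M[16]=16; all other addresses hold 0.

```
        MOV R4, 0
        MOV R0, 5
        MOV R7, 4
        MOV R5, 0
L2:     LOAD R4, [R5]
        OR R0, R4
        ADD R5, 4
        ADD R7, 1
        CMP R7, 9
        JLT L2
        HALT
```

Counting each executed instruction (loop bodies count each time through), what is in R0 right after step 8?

31

after MOV R4, 0: R4=0
after MOV R0, 5: R0=5
after MOV R7, 4: R7=4
after MOV R5, 0: R5=0
after LOAD R4, [R5]: R4=M[0]=26
after OR R0, R4: R0=5|26=31
after ADD R5, 4: R5=0+4=4
after ADD R7, 1: R7=4+1=5
After step 8: R0 = 31.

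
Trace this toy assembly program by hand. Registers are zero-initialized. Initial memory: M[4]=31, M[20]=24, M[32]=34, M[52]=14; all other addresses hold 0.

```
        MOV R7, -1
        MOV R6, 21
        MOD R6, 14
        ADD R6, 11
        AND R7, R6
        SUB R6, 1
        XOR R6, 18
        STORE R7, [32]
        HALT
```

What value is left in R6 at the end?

MOV R7, -1 → R7=-1
MOV R6, 21 → R6=21
MOD R6, 14 → R6=21%14=7
ADD R6, 11 → R6=7+11=18
AND R7, R6 → R7=(-1)&18=18
SUB R6, 1 → R6=18-1=17
XOR R6, 18 → R6=17^18=3
STORE R7, [32] → M[32]=18
halt.

3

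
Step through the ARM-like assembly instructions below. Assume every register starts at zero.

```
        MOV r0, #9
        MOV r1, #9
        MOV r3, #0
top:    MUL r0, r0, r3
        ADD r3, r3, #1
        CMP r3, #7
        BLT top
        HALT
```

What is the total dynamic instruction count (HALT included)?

32

MOV r0, #9 → r0=9
MOV r1, #9 → r1=9
MOV r3, #0 → r3=0
MUL r0, r0, r3 → r0=9*0=0
ADD r3, r3, #1 → r3=0+1=1
CMP r3, #7  (cmp 1,7)
BLT top: taken
MUL r0, r0, r3 → r0=0*1=0
ADD r3, r3, #1 → r3=1+1=2
CMP r3, #7  (cmp 2,7)
BLT top: taken
MUL r0, r0, r3 → r0=0*2=0
ADD r3, r3, #1 → r3=2+1=3
CMP r3, #7  (cmp 3,7)
BLT top: taken
MUL r0, r0, r3 → r0=0*3=0
ADD r3, r3, #1 → r3=3+1=4
CMP r3, #7  (cmp 4,7)
BLT top: taken
MUL r0, r0, r3 → r0=0*4=0
ADD r3, r3, #1 → r3=4+1=5
CMP r3, #7  (cmp 5,7)
BLT top: taken
MUL r0, r0, r3 → r0=0*5=0
ADD r3, r3, #1 → r3=5+1=6
CMP r3, #7  (cmp 6,7)
BLT top: taken
MUL r0, r0, r3 → r0=0*6=0
ADD r3, r3, #1 → r3=6+1=7
CMP r3, #7  (cmp 7,7)
BLT top: not taken
halt.
Total executed instructions: 32.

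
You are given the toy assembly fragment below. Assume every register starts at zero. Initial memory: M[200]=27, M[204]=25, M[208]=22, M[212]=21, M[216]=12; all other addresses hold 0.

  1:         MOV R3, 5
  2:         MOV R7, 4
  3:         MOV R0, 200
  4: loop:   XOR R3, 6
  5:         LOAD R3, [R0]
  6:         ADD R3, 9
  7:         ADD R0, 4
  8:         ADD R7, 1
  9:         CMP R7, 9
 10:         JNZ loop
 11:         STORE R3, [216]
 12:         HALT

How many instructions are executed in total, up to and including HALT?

R3=5
R7=4
R0=200
R3=5^6=3
R3=M[200]=27
R3=27+9=36
R0=200+4=204
R7=4+1=5
CMP R7, 9  (cmp 5,9)
JNZ loop: taken
R3=36^6=34
R3=M[204]=25
R3=25+9=34
R0=204+4=208
R7=5+1=6
CMP R7, 9  (cmp 6,9)
JNZ loop: taken
R3=34^6=36
R3=M[208]=22
R3=22+9=31
R0=208+4=212
R7=6+1=7
CMP R7, 9  (cmp 7,9)
JNZ loop: taken
R3=31^6=25
R3=M[212]=21
R3=21+9=30
R0=212+4=216
R7=7+1=8
CMP R7, 9  (cmp 8,9)
JNZ loop: taken
R3=30^6=24
R3=M[216]=12
R3=12+9=21
R0=216+4=220
R7=8+1=9
CMP R7, 9  (cmp 9,9)
JNZ loop: not taken
STORE R3, [216] → M[216]=21
halt.
Total executed instructions: 40.

40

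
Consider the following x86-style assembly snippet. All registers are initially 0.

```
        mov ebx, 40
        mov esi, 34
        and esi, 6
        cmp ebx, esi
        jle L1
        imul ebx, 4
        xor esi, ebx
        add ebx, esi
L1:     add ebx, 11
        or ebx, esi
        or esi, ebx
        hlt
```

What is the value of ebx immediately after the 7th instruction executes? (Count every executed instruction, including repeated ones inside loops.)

ebx=40
esi=34
esi=34&6=2
cmp ebx, esi  (cmp 40,2)
jle L1: not taken
ebx=40*4=160
esi=2^160=162
After step 7: ebx = 160.

160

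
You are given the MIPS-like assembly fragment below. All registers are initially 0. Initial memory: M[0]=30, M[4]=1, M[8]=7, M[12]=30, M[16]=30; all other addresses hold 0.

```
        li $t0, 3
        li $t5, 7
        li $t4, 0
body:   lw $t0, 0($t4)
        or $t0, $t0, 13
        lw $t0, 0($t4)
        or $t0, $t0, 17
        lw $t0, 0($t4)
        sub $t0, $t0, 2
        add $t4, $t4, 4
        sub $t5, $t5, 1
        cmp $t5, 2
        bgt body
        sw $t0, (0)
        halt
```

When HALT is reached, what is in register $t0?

28

after li $t0, 3: $t0=3
after li $t5, 7: $t5=7
after li $t4, 0: $t4=0
after lw $t0, 0($t4): $t0=M[0]=30
after or $t0, $t0, 13: $t0=30|13=31
after lw $t0, 0($t4): $t0=M[0]=30
after or $t0, $t0, 17: $t0=30|17=31
after lw $t0, 0($t4): $t0=M[0]=30
after sub $t0, $t0, 2: $t0=30-2=28
after add $t4, $t4, 4: $t4=0+4=4
after sub $t5, $t5, 1: $t5=7-1=6
cmp $t5, 2  (cmp 6,2)
bgt body: taken
after lw $t0, 0($t4): $t0=M[4]=1
after or $t0, $t0, 13: $t0=1|13=13
after lw $t0, 0($t4): $t0=M[4]=1
after or $t0, $t0, 17: $t0=1|17=17
after lw $t0, 0($t4): $t0=M[4]=1
after sub $t0, $t0, 2: $t0=1-2=-1
after add $t4, $t4, 4: $t4=4+4=8
after sub $t5, $t5, 1: $t5=6-1=5
cmp $t5, 2  (cmp 5,2)
bgt body: taken
after lw $t0, 0($t4): $t0=M[8]=7
after or $t0, $t0, 13: $t0=7|13=15
after lw $t0, 0($t4): $t0=M[8]=7
after or $t0, $t0, 17: $t0=7|17=23
after lw $t0, 0($t4): $t0=M[8]=7
after sub $t0, $t0, 2: $t0=7-2=5
after add $t4, $t4, 4: $t4=8+4=12
after sub $t5, $t5, 1: $t5=5-1=4
cmp $t5, 2  (cmp 4,2)
bgt body: taken
after lw $t0, 0($t4): $t0=M[12]=30
after or $t0, $t0, 13: $t0=30|13=31
after lw $t0, 0($t4): $t0=M[12]=30
after or $t0, $t0, 17: $t0=30|17=31
after lw $t0, 0($t4): $t0=M[12]=30
after sub $t0, $t0, 2: $t0=30-2=28
after add $t4, $t4, 4: $t4=12+4=16
after sub $t5, $t5, 1: $t5=4-1=3
cmp $t5, 2  (cmp 3,2)
bgt body: taken
after lw $t0, 0($t4): $t0=M[16]=30
after or $t0, $t0, 13: $t0=30|13=31
after lw $t0, 0($t4): $t0=M[16]=30
after or $t0, $t0, 17: $t0=30|17=31
after lw $t0, 0($t4): $t0=M[16]=30
after sub $t0, $t0, 2: $t0=30-2=28
after add $t4, $t4, 4: $t4=16+4=20
after sub $t5, $t5, 1: $t5=3-1=2
cmp $t5, 2  (cmp 2,2)
bgt body: not taken
sw $t0, (0) → M[0]=28
halt.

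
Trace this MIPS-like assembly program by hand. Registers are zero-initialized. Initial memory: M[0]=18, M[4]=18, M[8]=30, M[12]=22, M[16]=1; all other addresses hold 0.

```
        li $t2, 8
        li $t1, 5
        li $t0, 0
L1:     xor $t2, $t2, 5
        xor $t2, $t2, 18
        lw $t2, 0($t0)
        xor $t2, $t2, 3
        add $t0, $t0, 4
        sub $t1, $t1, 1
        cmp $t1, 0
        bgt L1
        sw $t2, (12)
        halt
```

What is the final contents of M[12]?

2

li $t2, 8 → $t2=8
li $t1, 5 → $t1=5
li $t0, 0 → $t0=0
xor $t2, $t2, 5 → $t2=8^5=13
xor $t2, $t2, 18 → $t2=13^18=31
lw $t2, 0($t0) → $t2=M[0]=18
xor $t2, $t2, 3 → $t2=18^3=17
add $t0, $t0, 4 → $t0=0+4=4
sub $t1, $t1, 1 → $t1=5-1=4
cmp $t1, 0  (cmp 4,0)
bgt L1: taken
xor $t2, $t2, 5 → $t2=17^5=20
xor $t2, $t2, 18 → $t2=20^18=6
lw $t2, 0($t0) → $t2=M[4]=18
xor $t2, $t2, 3 → $t2=18^3=17
add $t0, $t0, 4 → $t0=4+4=8
sub $t1, $t1, 1 → $t1=4-1=3
cmp $t1, 0  (cmp 3,0)
bgt L1: taken
xor $t2, $t2, 5 → $t2=17^5=20
xor $t2, $t2, 18 → $t2=20^18=6
lw $t2, 0($t0) → $t2=M[8]=30
xor $t2, $t2, 3 → $t2=30^3=29
add $t0, $t0, 4 → $t0=8+4=12
sub $t1, $t1, 1 → $t1=3-1=2
cmp $t1, 0  (cmp 2,0)
bgt L1: taken
xor $t2, $t2, 5 → $t2=29^5=24
xor $t2, $t2, 18 → $t2=24^18=10
lw $t2, 0($t0) → $t2=M[12]=22
xor $t2, $t2, 3 → $t2=22^3=21
add $t0, $t0, 4 → $t0=12+4=16
sub $t1, $t1, 1 → $t1=2-1=1
cmp $t1, 0  (cmp 1,0)
bgt L1: taken
xor $t2, $t2, 5 → $t2=21^5=16
xor $t2, $t2, 18 → $t2=16^18=2
lw $t2, 0($t0) → $t2=M[16]=1
xor $t2, $t2, 3 → $t2=1^3=2
add $t0, $t0, 4 → $t0=16+4=20
sub $t1, $t1, 1 → $t1=1-1=0
cmp $t1, 0  (cmp 0,0)
bgt L1: not taken
sw $t2, (12) → M[12]=2
halt.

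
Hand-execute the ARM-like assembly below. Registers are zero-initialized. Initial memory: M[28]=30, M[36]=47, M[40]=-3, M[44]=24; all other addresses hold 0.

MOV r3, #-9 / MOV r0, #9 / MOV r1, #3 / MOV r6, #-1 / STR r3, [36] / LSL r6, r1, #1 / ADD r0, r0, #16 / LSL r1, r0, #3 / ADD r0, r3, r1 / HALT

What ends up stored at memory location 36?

r3=-9
r0=9
r1=3
r6=-1
STR r3, [36] → M[36]=-9
r6=3<<1=6
r0=9+16=25
r1=25<<3=200
r0=(-9)+200=191
halt.

-9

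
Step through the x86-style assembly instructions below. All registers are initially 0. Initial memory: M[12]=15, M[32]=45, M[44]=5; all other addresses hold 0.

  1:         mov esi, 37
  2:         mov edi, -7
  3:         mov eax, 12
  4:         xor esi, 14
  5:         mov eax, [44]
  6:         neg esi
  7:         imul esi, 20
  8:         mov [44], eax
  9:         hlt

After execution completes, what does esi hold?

-860

esi=37
edi=-7
eax=12
esi=37^14=43
eax=M[44]=5
esi=-(43)=-43
esi=(-43)*20=-860
mov [44], eax → M[44]=5
halt.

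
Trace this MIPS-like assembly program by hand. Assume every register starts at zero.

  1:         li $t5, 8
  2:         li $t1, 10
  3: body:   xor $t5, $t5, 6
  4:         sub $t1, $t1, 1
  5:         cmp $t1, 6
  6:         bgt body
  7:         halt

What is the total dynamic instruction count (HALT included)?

$t5=8
$t1=10
$t5=8^6=14
$t1=10-1=9
cmp $t1, 6  (cmp 9,6)
bgt body: taken
$t5=14^6=8
$t1=9-1=8
cmp $t1, 6  (cmp 8,6)
bgt body: taken
$t5=8^6=14
$t1=8-1=7
cmp $t1, 6  (cmp 7,6)
bgt body: taken
$t5=14^6=8
$t1=7-1=6
cmp $t1, 6  (cmp 6,6)
bgt body: not taken
halt.
Total executed instructions: 19.

19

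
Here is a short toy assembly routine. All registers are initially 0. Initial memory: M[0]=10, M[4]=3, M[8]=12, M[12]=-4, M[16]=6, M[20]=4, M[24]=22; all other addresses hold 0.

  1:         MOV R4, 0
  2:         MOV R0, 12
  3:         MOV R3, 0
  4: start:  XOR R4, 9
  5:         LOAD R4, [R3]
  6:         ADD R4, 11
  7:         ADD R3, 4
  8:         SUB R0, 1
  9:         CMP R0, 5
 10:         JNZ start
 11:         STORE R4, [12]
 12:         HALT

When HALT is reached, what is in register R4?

after MOV R4, 0: R4=0
after MOV R0, 12: R0=12
after MOV R3, 0: R3=0
after XOR R4, 9: R4=0^9=9
after LOAD R4, [R3]: R4=M[0]=10
after ADD R4, 11: R4=10+11=21
after ADD R3, 4: R3=0+4=4
after SUB R0, 1: R0=12-1=11
CMP R0, 5  (cmp 11,5)
JNZ start: taken
after XOR R4, 9: R4=21^9=28
after LOAD R4, [R3]: R4=M[4]=3
after ADD R4, 11: R4=3+11=14
after ADD R3, 4: R3=4+4=8
after SUB R0, 1: R0=11-1=10
CMP R0, 5  (cmp 10,5)
JNZ start: taken
after XOR R4, 9: R4=14^9=7
after LOAD R4, [R3]: R4=M[8]=12
after ADD R4, 11: R4=12+11=23
after ADD R3, 4: R3=8+4=12
after SUB R0, 1: R0=10-1=9
CMP R0, 5  (cmp 9,5)
JNZ start: taken
after XOR R4, 9: R4=23^9=30
after LOAD R4, [R3]: R4=M[12]=-4
after ADD R4, 11: R4=(-4)+11=7
after ADD R3, 4: R3=12+4=16
after SUB R0, 1: R0=9-1=8
CMP R0, 5  (cmp 8,5)
JNZ start: taken
after XOR R4, 9: R4=7^9=14
after LOAD R4, [R3]: R4=M[16]=6
after ADD R4, 11: R4=6+11=17
after ADD R3, 4: R3=16+4=20
after SUB R0, 1: R0=8-1=7
CMP R0, 5  (cmp 7,5)
JNZ start: taken
after XOR R4, 9: R4=17^9=24
after LOAD R4, [R3]: R4=M[20]=4
after ADD R4, 11: R4=4+11=15
after ADD R3, 4: R3=20+4=24
after SUB R0, 1: R0=7-1=6
CMP R0, 5  (cmp 6,5)
JNZ start: taken
after XOR R4, 9: R4=15^9=6
after LOAD R4, [R3]: R4=M[24]=22
after ADD R4, 11: R4=22+11=33
after ADD R3, 4: R3=24+4=28
after SUB R0, 1: R0=6-1=5
CMP R0, 5  (cmp 5,5)
JNZ start: not taken
STORE R4, [12] → M[12]=33
halt.

33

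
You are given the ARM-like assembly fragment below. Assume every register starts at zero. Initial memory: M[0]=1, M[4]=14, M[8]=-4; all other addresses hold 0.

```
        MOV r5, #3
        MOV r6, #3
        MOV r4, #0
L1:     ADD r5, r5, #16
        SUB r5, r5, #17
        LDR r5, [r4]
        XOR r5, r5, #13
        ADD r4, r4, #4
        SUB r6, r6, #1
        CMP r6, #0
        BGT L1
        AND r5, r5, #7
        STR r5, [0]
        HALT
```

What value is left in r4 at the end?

after MOV r5, #3: r5=3
after MOV r6, #3: r6=3
after MOV r4, #0: r4=0
after ADD r5, r5, #16: r5=3+16=19
after SUB r5, r5, #17: r5=19-17=2
after LDR r5, [r4]: r5=M[0]=1
after XOR r5, r5, #13: r5=1^13=12
after ADD r4, r4, #4: r4=0+4=4
after SUB r6, r6, #1: r6=3-1=2
CMP r6, #0  (cmp 2,0)
BGT L1: taken
after ADD r5, r5, #16: r5=12+16=28
after SUB r5, r5, #17: r5=28-17=11
after LDR r5, [r4]: r5=M[4]=14
after XOR r5, r5, #13: r5=14^13=3
after ADD r4, r4, #4: r4=4+4=8
after SUB r6, r6, #1: r6=2-1=1
CMP r6, #0  (cmp 1,0)
BGT L1: taken
after ADD r5, r5, #16: r5=3+16=19
after SUB r5, r5, #17: r5=19-17=2
after LDR r5, [r4]: r5=M[8]=-4
after XOR r5, r5, #13: r5=(-4)^13=-15
after ADD r4, r4, #4: r4=8+4=12
after SUB r6, r6, #1: r6=1-1=0
CMP r6, #0  (cmp 0,0)
BGT L1: not taken
after AND r5, r5, #7: r5=(-15)&7=1
STR r5, [0] → M[0]=1
halt.

12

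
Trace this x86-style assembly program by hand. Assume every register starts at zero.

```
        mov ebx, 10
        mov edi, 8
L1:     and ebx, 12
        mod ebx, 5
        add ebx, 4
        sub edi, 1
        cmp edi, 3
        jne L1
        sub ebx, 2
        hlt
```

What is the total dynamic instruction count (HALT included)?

ebx=10
edi=8
ebx=10&12=8
ebx=8%5=3
ebx=3+4=7
edi=8-1=7
cmp edi, 3  (cmp 7,3)
jne L1: taken
ebx=7&12=4
ebx=4%5=4
ebx=4+4=8
edi=7-1=6
cmp edi, 3  (cmp 6,3)
jne L1: taken
ebx=8&12=8
ebx=8%5=3
ebx=3+4=7
edi=6-1=5
cmp edi, 3  (cmp 5,3)
jne L1: taken
ebx=7&12=4
ebx=4%5=4
ebx=4+4=8
edi=5-1=4
cmp edi, 3  (cmp 4,3)
jne L1: taken
ebx=8&12=8
ebx=8%5=3
ebx=3+4=7
edi=4-1=3
cmp edi, 3  (cmp 3,3)
jne L1: not taken
ebx=7-2=5
halt.
Total executed instructions: 34.

34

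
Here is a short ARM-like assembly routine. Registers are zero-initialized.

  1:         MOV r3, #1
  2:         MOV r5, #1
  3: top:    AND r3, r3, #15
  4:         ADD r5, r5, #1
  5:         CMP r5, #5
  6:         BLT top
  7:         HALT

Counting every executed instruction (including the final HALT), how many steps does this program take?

after MOV r3, #1: r3=1
after MOV r5, #1: r5=1
after AND r3, r3, #15: r3=1&15=1
after ADD r5, r5, #1: r5=1+1=2
CMP r5, #5  (cmp 2,5)
BLT top: taken
after AND r3, r3, #15: r3=1&15=1
after ADD r5, r5, #1: r5=2+1=3
CMP r5, #5  (cmp 3,5)
BLT top: taken
after AND r3, r3, #15: r3=1&15=1
after ADD r5, r5, #1: r5=3+1=4
CMP r5, #5  (cmp 4,5)
BLT top: taken
after AND r3, r3, #15: r3=1&15=1
after ADD r5, r5, #1: r5=4+1=5
CMP r5, #5  (cmp 5,5)
BLT top: not taken
halt.
Total executed instructions: 19.

19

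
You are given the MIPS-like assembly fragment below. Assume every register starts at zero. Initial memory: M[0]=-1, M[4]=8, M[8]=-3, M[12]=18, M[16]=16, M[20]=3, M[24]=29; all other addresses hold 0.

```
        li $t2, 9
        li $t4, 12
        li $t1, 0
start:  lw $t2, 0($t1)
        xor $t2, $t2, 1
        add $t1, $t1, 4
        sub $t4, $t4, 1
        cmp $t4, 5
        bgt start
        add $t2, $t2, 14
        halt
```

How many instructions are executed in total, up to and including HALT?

47

$t2=9
$t4=12
$t1=0
$t2=M[0]=-1
$t2=(-1)^1=-2
$t1=0+4=4
$t4=12-1=11
cmp $t4, 5  (cmp 11,5)
bgt start: taken
$t2=M[4]=8
$t2=8^1=9
$t1=4+4=8
$t4=11-1=10
cmp $t4, 5  (cmp 10,5)
bgt start: taken
$t2=M[8]=-3
$t2=(-3)^1=-4
$t1=8+4=12
$t4=10-1=9
cmp $t4, 5  (cmp 9,5)
bgt start: taken
$t2=M[12]=18
$t2=18^1=19
$t1=12+4=16
$t4=9-1=8
cmp $t4, 5  (cmp 8,5)
bgt start: taken
$t2=M[16]=16
$t2=16^1=17
$t1=16+4=20
$t4=8-1=7
cmp $t4, 5  (cmp 7,5)
bgt start: taken
$t2=M[20]=3
$t2=3^1=2
$t1=20+4=24
$t4=7-1=6
cmp $t4, 5  (cmp 6,5)
bgt start: taken
$t2=M[24]=29
$t2=29^1=28
$t1=24+4=28
$t4=6-1=5
cmp $t4, 5  (cmp 5,5)
bgt start: not taken
$t2=28+14=42
halt.
Total executed instructions: 47.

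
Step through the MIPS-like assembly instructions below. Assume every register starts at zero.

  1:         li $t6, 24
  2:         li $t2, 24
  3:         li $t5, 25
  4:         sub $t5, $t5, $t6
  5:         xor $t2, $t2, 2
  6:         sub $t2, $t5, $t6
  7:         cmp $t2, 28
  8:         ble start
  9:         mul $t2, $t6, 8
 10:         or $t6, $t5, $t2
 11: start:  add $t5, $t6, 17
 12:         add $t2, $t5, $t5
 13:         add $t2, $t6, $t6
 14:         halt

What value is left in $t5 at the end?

41

li $t6, 24 → $t6=24
li $t2, 24 → $t2=24
li $t5, 25 → $t5=25
sub $t5, $t5, $t6 → $t5=25-24=1
xor $t2, $t2, 2 → $t2=24^2=26
sub $t2, $t5, $t6 → $t2=1-24=-23
cmp $t2, 28  (cmp -23,28)
ble start: taken
add $t5, $t6, 17 → $t5=24+17=41
add $t2, $t5, $t5 → $t2=41+41=82
add $t2, $t6, $t6 → $t2=24+24=48
halt.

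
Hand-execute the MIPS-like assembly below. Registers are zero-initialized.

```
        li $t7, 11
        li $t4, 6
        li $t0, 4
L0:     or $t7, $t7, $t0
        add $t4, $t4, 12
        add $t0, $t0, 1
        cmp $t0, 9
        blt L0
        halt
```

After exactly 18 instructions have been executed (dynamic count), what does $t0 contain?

7

li $t7, 11 → $t7=11
li $t4, 6 → $t4=6
li $t0, 4 → $t0=4
or $t7, $t7, $t0 → $t7=11|4=15
add $t4, $t4, 12 → $t4=6+12=18
add $t0, $t0, 1 → $t0=4+1=5
cmp $t0, 9  (cmp 5,9)
blt L0: taken
or $t7, $t7, $t0 → $t7=15|5=15
add $t4, $t4, 12 → $t4=18+12=30
add $t0, $t0, 1 → $t0=5+1=6
cmp $t0, 9  (cmp 6,9)
blt L0: taken
or $t7, $t7, $t0 → $t7=15|6=15
add $t4, $t4, 12 → $t4=30+12=42
add $t0, $t0, 1 → $t0=6+1=7
cmp $t0, 9  (cmp 7,9)
blt L0: taken
After step 18: $t0 = 7.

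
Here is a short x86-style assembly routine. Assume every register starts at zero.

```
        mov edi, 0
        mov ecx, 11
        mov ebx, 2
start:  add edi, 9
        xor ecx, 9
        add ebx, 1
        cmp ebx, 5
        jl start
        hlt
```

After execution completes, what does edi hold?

27

mov edi, 0 → edi=0
mov ecx, 11 → ecx=11
mov ebx, 2 → ebx=2
add edi, 9 → edi=0+9=9
xor ecx, 9 → ecx=11^9=2
add ebx, 1 → ebx=2+1=3
cmp ebx, 5  (cmp 3,5)
jl start: taken
add edi, 9 → edi=9+9=18
xor ecx, 9 → ecx=2^9=11
add ebx, 1 → ebx=3+1=4
cmp ebx, 5  (cmp 4,5)
jl start: taken
add edi, 9 → edi=18+9=27
xor ecx, 9 → ecx=11^9=2
add ebx, 1 → ebx=4+1=5
cmp ebx, 5  (cmp 5,5)
jl start: not taken
halt.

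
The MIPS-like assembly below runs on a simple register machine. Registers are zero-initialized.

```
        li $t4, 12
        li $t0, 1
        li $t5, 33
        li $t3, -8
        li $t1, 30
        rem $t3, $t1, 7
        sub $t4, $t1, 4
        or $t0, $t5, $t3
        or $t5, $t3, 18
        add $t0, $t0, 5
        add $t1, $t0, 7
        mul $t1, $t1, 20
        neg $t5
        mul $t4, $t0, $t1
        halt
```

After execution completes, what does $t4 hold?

37600

li $t4, 12 → $t4=12
li $t0, 1 → $t0=1
li $t5, 33 → $t5=33
li $t3, -8 → $t3=-8
li $t1, 30 → $t1=30
rem $t3, $t1, 7 → $t3=30%7=2
sub $t4, $t1, 4 → $t4=30-4=26
or $t0, $t5, $t3 → $t0=33|2=35
or $t5, $t3, 18 → $t5=2|18=18
add $t0, $t0, 5 → $t0=35+5=40
add $t1, $t0, 7 → $t1=40+7=47
mul $t1, $t1, 20 → $t1=47*20=940
neg $t5 → $t5=-(18)=-18
mul $t4, $t0, $t1 → $t4=40*940=37600
halt.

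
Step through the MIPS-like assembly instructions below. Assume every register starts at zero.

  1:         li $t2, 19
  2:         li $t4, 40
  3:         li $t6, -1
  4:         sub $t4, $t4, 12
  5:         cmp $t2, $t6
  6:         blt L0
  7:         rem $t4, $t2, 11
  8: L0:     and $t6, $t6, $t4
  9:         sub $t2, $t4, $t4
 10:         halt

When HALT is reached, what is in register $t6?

$t2=19
$t4=40
$t6=-1
$t4=40-12=28
cmp $t2, $t6  (cmp 19,-1)
blt L0: not taken
$t4=19%11=8
$t6=(-1)&8=8
$t2=8-8=0
halt.

8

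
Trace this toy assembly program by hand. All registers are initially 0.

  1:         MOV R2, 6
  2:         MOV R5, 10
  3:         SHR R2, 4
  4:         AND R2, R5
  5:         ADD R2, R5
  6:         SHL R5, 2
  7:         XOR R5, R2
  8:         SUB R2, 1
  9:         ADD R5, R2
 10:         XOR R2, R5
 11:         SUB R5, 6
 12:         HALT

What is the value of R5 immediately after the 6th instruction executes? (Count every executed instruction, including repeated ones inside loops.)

after MOV R2, 6: R2=6
after MOV R5, 10: R5=10
after SHR R2, 4: R2=6>>4=0
after AND R2, R5: R2=0&10=0
after ADD R2, R5: R2=0+10=10
after SHL R5, 2: R5=10<<2=40
After step 6: R5 = 40.

40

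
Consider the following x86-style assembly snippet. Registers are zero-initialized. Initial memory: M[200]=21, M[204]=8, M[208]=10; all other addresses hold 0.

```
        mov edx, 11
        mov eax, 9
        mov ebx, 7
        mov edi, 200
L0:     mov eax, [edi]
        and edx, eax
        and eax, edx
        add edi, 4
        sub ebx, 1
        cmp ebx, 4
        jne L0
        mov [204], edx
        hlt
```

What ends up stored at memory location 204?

0

mov edx, 11 → edx=11
mov eax, 9 → eax=9
mov ebx, 7 → ebx=7
mov edi, 200 → edi=200
mov eax, [edi] → eax=M[200]=21
and edx, eax → edx=11&21=1
and eax, edx → eax=21&1=1
add edi, 4 → edi=200+4=204
sub ebx, 1 → ebx=7-1=6
cmp ebx, 4  (cmp 6,4)
jne L0: taken
mov eax, [edi] → eax=M[204]=8
and edx, eax → edx=1&8=0
and eax, edx → eax=8&0=0
add edi, 4 → edi=204+4=208
sub ebx, 1 → ebx=6-1=5
cmp ebx, 4  (cmp 5,4)
jne L0: taken
mov eax, [edi] → eax=M[208]=10
and edx, eax → edx=0&10=0
and eax, edx → eax=10&0=0
add edi, 4 → edi=208+4=212
sub ebx, 1 → ebx=5-1=4
cmp ebx, 4  (cmp 4,4)
jne L0: not taken
mov [204], edx → M[204]=0
halt.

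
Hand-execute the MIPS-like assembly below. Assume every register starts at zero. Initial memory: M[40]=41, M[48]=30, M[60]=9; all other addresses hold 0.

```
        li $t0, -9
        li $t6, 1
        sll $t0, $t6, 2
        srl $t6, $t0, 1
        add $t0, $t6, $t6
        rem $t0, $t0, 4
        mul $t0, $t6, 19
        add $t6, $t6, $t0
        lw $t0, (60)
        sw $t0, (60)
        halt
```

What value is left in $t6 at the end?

40

$t0=-9
$t6=1
$t0=1<<2=4
$t6=4>>1=2
$t0=2+2=4
$t0=4%4=0
$t0=2*19=38
$t6=2+38=40
$t0=M[60]=9
sw $t0, (60) → M[60]=9
halt.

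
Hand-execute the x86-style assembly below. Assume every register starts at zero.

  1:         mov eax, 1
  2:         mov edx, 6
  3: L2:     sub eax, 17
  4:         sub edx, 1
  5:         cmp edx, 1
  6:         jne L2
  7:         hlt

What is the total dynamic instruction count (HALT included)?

eax=1
edx=6
eax=1-17=-16
edx=6-1=5
cmp edx, 1  (cmp 5,1)
jne L2: taken
eax=(-16)-17=-33
edx=5-1=4
cmp edx, 1  (cmp 4,1)
jne L2: taken
eax=(-33)-17=-50
edx=4-1=3
cmp edx, 1  (cmp 3,1)
jne L2: taken
eax=(-50)-17=-67
edx=3-1=2
cmp edx, 1  (cmp 2,1)
jne L2: taken
eax=(-67)-17=-84
edx=2-1=1
cmp edx, 1  (cmp 1,1)
jne L2: not taken
halt.
Total executed instructions: 23.

23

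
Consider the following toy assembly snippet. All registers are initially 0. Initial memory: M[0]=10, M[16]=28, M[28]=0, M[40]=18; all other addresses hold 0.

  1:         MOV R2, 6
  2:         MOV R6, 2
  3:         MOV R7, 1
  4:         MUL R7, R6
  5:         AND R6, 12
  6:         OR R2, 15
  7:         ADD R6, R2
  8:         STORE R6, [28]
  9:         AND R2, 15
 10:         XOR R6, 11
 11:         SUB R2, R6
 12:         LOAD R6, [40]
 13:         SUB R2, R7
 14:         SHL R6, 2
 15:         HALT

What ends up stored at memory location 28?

15

R2=6
R6=2
R7=1
R7=1*2=2
R6=2&12=0
R2=6|15=15
R6=0+15=15
STORE R6, [28] → M[28]=15
R2=15&15=15
R6=15^11=4
R2=15-4=11
R6=M[40]=18
R2=11-2=9
R6=18<<2=72
halt.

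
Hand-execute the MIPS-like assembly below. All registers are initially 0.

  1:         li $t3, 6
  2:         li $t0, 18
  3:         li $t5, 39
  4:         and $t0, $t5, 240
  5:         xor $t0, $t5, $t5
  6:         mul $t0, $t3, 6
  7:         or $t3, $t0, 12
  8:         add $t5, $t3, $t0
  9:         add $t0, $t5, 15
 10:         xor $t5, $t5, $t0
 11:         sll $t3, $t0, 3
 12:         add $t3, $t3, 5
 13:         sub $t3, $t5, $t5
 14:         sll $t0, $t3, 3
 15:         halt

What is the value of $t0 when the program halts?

$t3=6
$t0=18
$t5=39
$t0=39&240=32
$t0=39^39=0
$t0=6*6=36
$t3=36|12=44
$t5=44+36=80
$t0=80+15=95
$t5=80^95=15
$t3=95<<3=760
$t3=760+5=765
$t3=15-15=0
$t0=0<<3=0
halt.

0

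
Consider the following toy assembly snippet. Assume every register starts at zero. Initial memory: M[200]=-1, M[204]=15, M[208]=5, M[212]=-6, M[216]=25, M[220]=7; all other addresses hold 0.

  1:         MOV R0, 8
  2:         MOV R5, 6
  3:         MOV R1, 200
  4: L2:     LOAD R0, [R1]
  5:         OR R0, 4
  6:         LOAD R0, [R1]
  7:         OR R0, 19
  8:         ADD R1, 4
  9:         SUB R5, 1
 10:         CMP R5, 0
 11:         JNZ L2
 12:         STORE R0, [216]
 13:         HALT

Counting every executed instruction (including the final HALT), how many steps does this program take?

after MOV R0, 8: R0=8
after MOV R5, 6: R5=6
after MOV R1, 200: R1=200
after LOAD R0, [R1]: R0=M[200]=-1
after OR R0, 4: R0=(-1)|4=-1
after LOAD R0, [R1]: R0=M[200]=-1
after OR R0, 19: R0=(-1)|19=-1
after ADD R1, 4: R1=200+4=204
after SUB R5, 1: R5=6-1=5
CMP R5, 0  (cmp 5,0)
JNZ L2: taken
after LOAD R0, [R1]: R0=M[204]=15
after OR R0, 4: R0=15|4=15
after LOAD R0, [R1]: R0=M[204]=15
after OR R0, 19: R0=15|19=31
after ADD R1, 4: R1=204+4=208
after SUB R5, 1: R5=5-1=4
CMP R5, 0  (cmp 4,0)
JNZ L2: taken
after LOAD R0, [R1]: R0=M[208]=5
after OR R0, 4: R0=5|4=5
after LOAD R0, [R1]: R0=M[208]=5
after OR R0, 19: R0=5|19=23
after ADD R1, 4: R1=208+4=212
after SUB R5, 1: R5=4-1=3
CMP R5, 0  (cmp 3,0)
JNZ L2: taken
after LOAD R0, [R1]: R0=M[212]=-6
after OR R0, 4: R0=(-6)|4=-2
after LOAD R0, [R1]: R0=M[212]=-6
after OR R0, 19: R0=(-6)|19=-5
after ADD R1, 4: R1=212+4=216
after SUB R5, 1: R5=3-1=2
CMP R5, 0  (cmp 2,0)
JNZ L2: taken
after LOAD R0, [R1]: R0=M[216]=25
after OR R0, 4: R0=25|4=29
after LOAD R0, [R1]: R0=M[216]=25
after OR R0, 19: R0=25|19=27
after ADD R1, 4: R1=216+4=220
after SUB R5, 1: R5=2-1=1
CMP R5, 0  (cmp 1,0)
JNZ L2: taken
after LOAD R0, [R1]: R0=M[220]=7
after OR R0, 4: R0=7|4=7
after LOAD R0, [R1]: R0=M[220]=7
after OR R0, 19: R0=7|19=23
after ADD R1, 4: R1=220+4=224
after SUB R5, 1: R5=1-1=0
CMP R5, 0  (cmp 0,0)
JNZ L2: not taken
STORE R0, [216] → M[216]=23
halt.
Total executed instructions: 53.

53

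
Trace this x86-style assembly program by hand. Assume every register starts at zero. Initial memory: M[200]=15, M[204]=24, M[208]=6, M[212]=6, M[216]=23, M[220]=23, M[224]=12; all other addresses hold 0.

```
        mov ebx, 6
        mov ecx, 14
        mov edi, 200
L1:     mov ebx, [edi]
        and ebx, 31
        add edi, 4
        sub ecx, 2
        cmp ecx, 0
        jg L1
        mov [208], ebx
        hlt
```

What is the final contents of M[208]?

12

after mov ebx, 6: ebx=6
after mov ecx, 14: ecx=14
after mov edi, 200: edi=200
after mov ebx, [edi]: ebx=M[200]=15
after and ebx, 31: ebx=15&31=15
after add edi, 4: edi=200+4=204
after sub ecx, 2: ecx=14-2=12
cmp ecx, 0  (cmp 12,0)
jg L1: taken
after mov ebx, [edi]: ebx=M[204]=24
after and ebx, 31: ebx=24&31=24
after add edi, 4: edi=204+4=208
after sub ecx, 2: ecx=12-2=10
cmp ecx, 0  (cmp 10,0)
jg L1: taken
after mov ebx, [edi]: ebx=M[208]=6
after and ebx, 31: ebx=6&31=6
after add edi, 4: edi=208+4=212
after sub ecx, 2: ecx=10-2=8
cmp ecx, 0  (cmp 8,0)
jg L1: taken
after mov ebx, [edi]: ebx=M[212]=6
after and ebx, 31: ebx=6&31=6
after add edi, 4: edi=212+4=216
after sub ecx, 2: ecx=8-2=6
cmp ecx, 0  (cmp 6,0)
jg L1: taken
after mov ebx, [edi]: ebx=M[216]=23
after and ebx, 31: ebx=23&31=23
after add edi, 4: edi=216+4=220
after sub ecx, 2: ecx=6-2=4
cmp ecx, 0  (cmp 4,0)
jg L1: taken
after mov ebx, [edi]: ebx=M[220]=23
after and ebx, 31: ebx=23&31=23
after add edi, 4: edi=220+4=224
after sub ecx, 2: ecx=4-2=2
cmp ecx, 0  (cmp 2,0)
jg L1: taken
after mov ebx, [edi]: ebx=M[224]=12
after and ebx, 31: ebx=12&31=12
after add edi, 4: edi=224+4=228
after sub ecx, 2: ecx=2-2=0
cmp ecx, 0  (cmp 0,0)
jg L1: not taken
mov [208], ebx → M[208]=12
halt.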